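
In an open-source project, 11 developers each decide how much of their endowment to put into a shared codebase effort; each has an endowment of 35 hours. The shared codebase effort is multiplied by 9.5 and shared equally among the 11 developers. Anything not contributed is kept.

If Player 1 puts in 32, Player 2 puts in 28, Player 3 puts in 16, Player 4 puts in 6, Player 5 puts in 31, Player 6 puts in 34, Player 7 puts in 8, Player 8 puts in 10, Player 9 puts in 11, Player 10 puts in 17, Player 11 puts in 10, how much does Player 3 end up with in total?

194.32 hours

Total contributed: 32 + 28 + 16 + 6 + 31 + 34 + 8 + 10 + 11 + 17 + 10 = 203.
Each receives 9.5 × 203 / 11 = 175.32 from the shared codebase effort.
Player 3 keeps 35 − 16 = 19, so Player 3's payoff is 19 + 175.32 = 194.32.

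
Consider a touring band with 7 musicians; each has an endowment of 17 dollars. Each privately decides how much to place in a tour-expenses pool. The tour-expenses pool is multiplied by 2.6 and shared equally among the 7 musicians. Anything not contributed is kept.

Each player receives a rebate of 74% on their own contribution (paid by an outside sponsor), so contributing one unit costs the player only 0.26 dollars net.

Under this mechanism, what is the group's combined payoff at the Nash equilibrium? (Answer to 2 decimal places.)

397.46 dollars

Under the mechanism each unit contributed yields (2.6/7) / 0.26 = 1.4286 back to its contributor per unit of net cost, which exceeds 1, making full contribution the dominant choice for everyone.
So the Nash equilibrium is full contribution by all 7; the group earns 7 × (17 × 0.74 + 2.6 × 17) = 397.46.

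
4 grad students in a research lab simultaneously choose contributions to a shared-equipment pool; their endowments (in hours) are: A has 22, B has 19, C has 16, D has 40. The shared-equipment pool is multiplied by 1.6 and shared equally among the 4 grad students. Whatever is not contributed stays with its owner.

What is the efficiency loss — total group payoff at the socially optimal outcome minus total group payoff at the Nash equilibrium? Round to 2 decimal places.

The private return per contributed unit is 1.6/4 = 0.4000 < 1 for every player regardless of endowment, so the Nash equilibrium is zero contribution and the group total is Σ E_j = 22 + 19 + 16 + 40 = 97.
Each contributed unit returns 1.600 to the group, so the social optimum is full contribution by everyone: group total = 1.600 × 97 = 155.20.
Efficiency loss = (1.600 − 1) × 97 = 58.20.

58.20 hours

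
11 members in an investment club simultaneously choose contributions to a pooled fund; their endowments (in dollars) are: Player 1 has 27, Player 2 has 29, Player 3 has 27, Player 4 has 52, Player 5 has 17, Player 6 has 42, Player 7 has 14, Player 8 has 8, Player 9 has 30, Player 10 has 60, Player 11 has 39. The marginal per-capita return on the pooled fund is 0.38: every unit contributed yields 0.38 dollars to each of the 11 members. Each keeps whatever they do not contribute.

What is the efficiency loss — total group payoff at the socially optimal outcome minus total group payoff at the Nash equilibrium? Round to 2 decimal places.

1097.10 dollars

The private return per contributed unit is 0.38 < 1 for everyone, so the Nash equilibrium is zero contribution and the group total is Σ E_j = 27 + 29 + 27 + 52 + 17 + 42 + 14 + 8 + 30 + 60 + 39 = 345.
Each contributed unit returns 4.180 to the group, so the social optimum is full contribution by everyone: group total = 4.180 × 345 = 1442.10.
Efficiency loss = (4.180 − 1) × 345 = 1097.10.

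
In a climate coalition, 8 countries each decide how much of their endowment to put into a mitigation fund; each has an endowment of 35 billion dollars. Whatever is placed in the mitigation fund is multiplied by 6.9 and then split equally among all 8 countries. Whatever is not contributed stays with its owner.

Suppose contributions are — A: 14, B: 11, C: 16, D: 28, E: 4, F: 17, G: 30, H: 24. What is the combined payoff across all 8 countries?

1129.60 billion dollars

Total contributed: 14 + 11 + 16 + 28 + 4 + 17 + 30 + 24 = 144; total kept: 8 × 35 − 144 = 136.
The mitigation fund pays out 6.9 × 144 = 993.60 in aggregate.
Group total = 136 + 993.60 = 1129.60.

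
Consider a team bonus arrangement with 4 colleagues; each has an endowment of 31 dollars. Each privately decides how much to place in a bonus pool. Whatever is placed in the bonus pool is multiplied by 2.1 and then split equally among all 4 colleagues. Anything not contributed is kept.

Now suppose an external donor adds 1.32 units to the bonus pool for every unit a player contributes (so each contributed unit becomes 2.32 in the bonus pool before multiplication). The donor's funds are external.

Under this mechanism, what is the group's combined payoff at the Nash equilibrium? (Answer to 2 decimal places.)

With the mechanism, a contributed unit returns 2.1 × 2.32 / 4 = 1.2180 per unit of net cost to the contributor — now above 1 — so contributing fully is weakly dominant for every player.
So the Nash equilibrium is full contribution by all 4; the group earns 2.1 × 2.32 × 124 = 604.13.

604.13 dollars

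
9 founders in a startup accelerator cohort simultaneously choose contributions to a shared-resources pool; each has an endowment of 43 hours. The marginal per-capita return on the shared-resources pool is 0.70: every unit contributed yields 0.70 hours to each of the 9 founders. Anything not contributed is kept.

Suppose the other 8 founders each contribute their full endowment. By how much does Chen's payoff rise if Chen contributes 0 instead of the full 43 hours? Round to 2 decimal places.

12.90 hours

Switching from a contribution of 43 to 0 lets Chen keep an extra 43 hours, but lowers the shared-resources pool by 43, which costs Chen their own share of that drop: 0.70 × 43 = 30.10.
Net gain = 43 − 30.10 = 12.90. The private return per contributed unit (0.70) is below 1, so free-riding is indeed the best response regardless of what the others do.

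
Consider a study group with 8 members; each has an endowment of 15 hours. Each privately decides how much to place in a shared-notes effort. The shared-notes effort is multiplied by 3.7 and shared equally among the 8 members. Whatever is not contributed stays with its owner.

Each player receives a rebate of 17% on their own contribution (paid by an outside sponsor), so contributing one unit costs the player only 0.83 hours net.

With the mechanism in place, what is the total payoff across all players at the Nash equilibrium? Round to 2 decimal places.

120.00 hours

Even with the mechanism, each unit contributed returns only (3.7/8) / 0.83 = 0.5572 per unit of net cost, so contributing nothing is still dominant.
Everyone keeps their endowment and the group total is 8 × 15 = 120.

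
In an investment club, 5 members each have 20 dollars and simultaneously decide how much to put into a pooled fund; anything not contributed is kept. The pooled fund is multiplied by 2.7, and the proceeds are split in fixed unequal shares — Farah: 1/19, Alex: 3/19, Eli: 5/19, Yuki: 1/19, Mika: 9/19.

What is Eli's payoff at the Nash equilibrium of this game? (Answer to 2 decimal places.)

A player with share s gets back 2.7·s per unit contributed, so full contribution is dominant for anyone with s > 1/2.7 = 0.3704 and zero contribution is dominant for anyone below.
Mika alone (share 9/19) is above the threshold, contributing 20; the remaining 4 contribute 0. Total contributed: 20.
Eli keeps 20 and receives 2.7 × 20 × 5/19 = 14.21 from the pooled fund, for a payoff of 34.21.

34.21 dollars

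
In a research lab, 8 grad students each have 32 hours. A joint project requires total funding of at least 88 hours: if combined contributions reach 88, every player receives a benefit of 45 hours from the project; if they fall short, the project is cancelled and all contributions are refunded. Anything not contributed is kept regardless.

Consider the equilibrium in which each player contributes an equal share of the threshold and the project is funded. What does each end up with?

66 hours

Equal share of the threshold: 88/8 = 11.
At this profile no one gains by cutting their contribution: any cut drops the total below 88, the project is cancelled, contributions are refunded, and the deviator ends with 32, which is less than 32 − 11 + 45 = 66. Contributing more than 11 just wastes the excess. So contributing exactly 11 is a best response.
Each player's payoff: 32 − 11 + 45 = 66.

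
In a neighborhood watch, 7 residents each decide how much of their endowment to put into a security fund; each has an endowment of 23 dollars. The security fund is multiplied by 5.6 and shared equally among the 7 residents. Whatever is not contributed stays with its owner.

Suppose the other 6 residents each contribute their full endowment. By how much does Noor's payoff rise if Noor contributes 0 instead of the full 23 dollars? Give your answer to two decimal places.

Switching from a contribution of 23 to 0 lets Noor keep an extra 23 dollars, but lowers the security fund by 23, which costs Noor their own share of that drop: 5.6/7 × 23 = 18.40.
Net gain = 23 − 18.40 = 4.60. The private return per contributed unit (0.8000) is below 1, so free-riding is indeed the best response regardless of what the others do.

4.60 dollars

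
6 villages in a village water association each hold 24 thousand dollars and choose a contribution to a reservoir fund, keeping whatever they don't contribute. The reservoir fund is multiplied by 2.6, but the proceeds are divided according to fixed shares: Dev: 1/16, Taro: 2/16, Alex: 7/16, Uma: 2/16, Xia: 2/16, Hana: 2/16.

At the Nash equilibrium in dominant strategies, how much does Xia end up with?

Each unit j contributes comes back to j as 2.6 × (j's share), so j prefers to contribute only if that share exceeds 1/2.6 = 0.3846; otherwise keeping the unit dominates.
Only Alex (7/16) clears that bar, contributing 24; the remaining 5 contribute 0. Total contributed: 24.
Xia keeps 24 and receives 2.6 × 24 × 2/16 = 7.80 from the reservoir fund, for a payoff of 31.80.

31.80 thousand dollars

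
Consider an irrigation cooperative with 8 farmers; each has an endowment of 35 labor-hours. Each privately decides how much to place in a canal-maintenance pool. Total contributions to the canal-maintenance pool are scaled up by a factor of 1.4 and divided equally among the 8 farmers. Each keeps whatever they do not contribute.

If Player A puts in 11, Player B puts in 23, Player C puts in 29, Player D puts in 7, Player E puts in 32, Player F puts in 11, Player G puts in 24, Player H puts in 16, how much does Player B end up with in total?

Total contributed: 11 + 23 + 29 + 7 + 32 + 11 + 24 + 16 = 153.
Each receives 1.4 × 153 / 8 = 26.78 from the canal-maintenance pool.
Player B keeps 35 − 23 = 12, so Player B's payoff is 12 + 26.78 = 38.78.

38.78 labor-hours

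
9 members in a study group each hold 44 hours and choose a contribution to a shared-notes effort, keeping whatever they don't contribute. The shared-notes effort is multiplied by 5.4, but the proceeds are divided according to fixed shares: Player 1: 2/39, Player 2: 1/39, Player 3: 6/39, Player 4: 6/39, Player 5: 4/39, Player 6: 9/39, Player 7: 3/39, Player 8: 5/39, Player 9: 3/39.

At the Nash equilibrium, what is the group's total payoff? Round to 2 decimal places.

Each unit j contributes comes back to j as 5.4 × (j's share), so j prefers to contribute only if that share exceeds 1/5.4 = 0.1852; otherwise keeping the unit dominates.
Player 6 alone (share 9/39) is above the threshold, contributing 44; the remaining 8 contribute 0. Total contributed: 44.
The shared-notes effort pays out 5.4 × 44 = 237.60 in total (split across the unequal shares, but the aggregate is all that matters for the group sum).
The 8 free-riders keep 44 each, adding 352. Group total = 352 + 237.60 = 589.60.

589.60 hours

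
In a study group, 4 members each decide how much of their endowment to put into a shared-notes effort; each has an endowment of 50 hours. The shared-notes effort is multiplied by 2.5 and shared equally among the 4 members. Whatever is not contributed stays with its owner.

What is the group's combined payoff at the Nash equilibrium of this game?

200.00 hours

Each contributed unit returns 2.5/4 = 0.6250 to its contributor — below 1 — so contributing 0 is dominant for every player. At the Nash equilibrium everyone keeps their 50, and the group total is 4 × 50 = 200.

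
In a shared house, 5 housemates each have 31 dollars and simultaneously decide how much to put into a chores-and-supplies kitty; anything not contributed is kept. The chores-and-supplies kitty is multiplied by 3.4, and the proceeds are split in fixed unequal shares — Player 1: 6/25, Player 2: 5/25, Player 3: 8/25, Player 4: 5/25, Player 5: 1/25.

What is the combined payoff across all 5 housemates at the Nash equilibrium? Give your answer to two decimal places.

Player j's private return per contributed unit is 3.4 × (j's share). Contributing is weakly dominant for j when that share is at least 1/3.4 = 0.2941, and contributing 0 is dominant otherwise.
Player 3 alone (share 8/25) is above the threshold, contributing 31; the remaining 4 contribute 0. Total contributed: 31.
The chores-and-supplies kitty pays out 3.4 × 31 = 105.40 in total (split across the unequal shares, but the aggregate is all that matters for the group sum).
The 4 free-riders keep 31 each, adding 124. Group total = 124 + 105.40 = 229.40.

229.40 dollars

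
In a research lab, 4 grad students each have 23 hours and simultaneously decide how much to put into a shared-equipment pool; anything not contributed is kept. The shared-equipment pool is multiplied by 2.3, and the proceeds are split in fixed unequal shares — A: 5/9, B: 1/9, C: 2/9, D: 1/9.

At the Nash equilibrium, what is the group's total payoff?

121.90 hours

A player with share s gets back 2.3·s per unit contributed, so full contribution is dominant for anyone with s > 1/2.3 = 0.4348 and zero contribution is dominant for anyone below.
The only share above 0.4348 is A's 5/9, contributing 23; the remaining 3 contribute 0. Total contributed: 23.
The shared-equipment pool pays out 2.3 × 23 = 52.90 in total (split across the unequal shares, but the aggregate is all that matters for the group sum).
The 3 free-riders keep 23 each, adding 69. Group total = 69 + 52.90 = 121.90.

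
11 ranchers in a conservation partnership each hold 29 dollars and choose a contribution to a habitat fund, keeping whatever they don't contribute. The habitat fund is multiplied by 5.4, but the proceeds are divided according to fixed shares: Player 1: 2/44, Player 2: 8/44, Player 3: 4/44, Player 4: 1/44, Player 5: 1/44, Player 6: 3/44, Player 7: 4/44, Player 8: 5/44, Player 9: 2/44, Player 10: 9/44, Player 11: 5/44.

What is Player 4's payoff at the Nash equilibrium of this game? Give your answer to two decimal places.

32.56 dollars

Player j's private return per contributed unit is 5.4 × (j's share). Contributing is weakly dominant for j when that share is at least 1/5.4 = 0.1852, and contributing 0 is dominant otherwise.
The only share above 0.1852 is Player 10's 9/44, contributing 29; the remaining 10 contribute 0. Total contributed: 29.
Player 4 keeps 29 and receives 5.4 × 29 × 1/44 = 3.56 from the habitat fund, for a payoff of 32.56.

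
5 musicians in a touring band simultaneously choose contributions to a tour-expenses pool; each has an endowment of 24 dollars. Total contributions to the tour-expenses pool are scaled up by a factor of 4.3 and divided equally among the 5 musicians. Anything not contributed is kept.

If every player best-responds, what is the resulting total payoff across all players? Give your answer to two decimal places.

Each contributed unit returns 4.3/5 = 0.8600 to its contributor — below 1 — so contributing 0 is dominant for every player. At the Nash equilibrium everyone keeps their 24, and the group total is 5 × 24 = 120.

120.00 dollars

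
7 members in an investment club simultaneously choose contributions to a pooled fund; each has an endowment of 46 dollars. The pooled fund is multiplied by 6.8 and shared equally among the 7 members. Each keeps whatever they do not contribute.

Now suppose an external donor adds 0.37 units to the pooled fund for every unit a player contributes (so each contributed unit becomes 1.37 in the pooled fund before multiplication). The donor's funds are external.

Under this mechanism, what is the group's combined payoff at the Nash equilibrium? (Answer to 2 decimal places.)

2999.75 dollars

Under the mechanism each unit contributed yields 6.8 × 1.37 / 7 = 1.3309 back to its contributor per unit of net cost, which exceeds 1, making full contribution the dominant choice for everyone.
At the Nash equilibrium everyone contributes 46. Group total payoff = 6.8 × 1.37 × 322 = 2999.75.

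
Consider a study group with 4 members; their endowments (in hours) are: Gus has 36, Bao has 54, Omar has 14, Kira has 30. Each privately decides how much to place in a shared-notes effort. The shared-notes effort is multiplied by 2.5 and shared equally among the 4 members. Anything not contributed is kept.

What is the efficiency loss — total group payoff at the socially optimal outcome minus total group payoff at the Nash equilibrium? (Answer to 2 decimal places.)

The private return per contributed unit is 2.5/4 = 0.6250 < 1 for every player regardless of endowment, so the Nash equilibrium is zero contribution and the group total is Σ E_j = 36 + 54 + 14 + 30 = 134.
Each contributed unit returns 2.500 to the group, so the social optimum is full contribution by everyone: group total = 2.500 × 134 = 335.00.
Efficiency loss = (2.500 − 1) × 134 = 201.00.

201.00 hours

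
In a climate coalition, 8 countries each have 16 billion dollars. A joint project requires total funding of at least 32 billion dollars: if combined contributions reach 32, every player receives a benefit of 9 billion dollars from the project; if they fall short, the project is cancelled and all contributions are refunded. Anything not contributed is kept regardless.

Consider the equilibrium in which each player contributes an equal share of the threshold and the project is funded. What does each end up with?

Equal share of the threshold: 32/8 = 4.
At this profile no one gains by cutting their contribution: any cut drops the total below 32, the project is cancelled, contributions are refunded, and the deviator ends with 16, which is less than 16 − 4 + 9 = 21. Contributing more than 4 just wastes the excess. So contributing exactly 4 is a best response.
Each player's payoff: 16 − 4 + 9 = 21.

21 billion dollars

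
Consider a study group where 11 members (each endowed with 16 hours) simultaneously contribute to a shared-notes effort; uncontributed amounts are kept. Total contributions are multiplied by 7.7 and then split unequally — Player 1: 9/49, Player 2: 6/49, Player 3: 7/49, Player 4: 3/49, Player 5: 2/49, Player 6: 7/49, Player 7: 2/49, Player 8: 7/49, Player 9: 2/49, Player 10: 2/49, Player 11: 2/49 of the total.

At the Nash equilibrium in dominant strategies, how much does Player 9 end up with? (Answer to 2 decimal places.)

Each unit j contributes comes back to j as 7.7 × (j's share), so j prefers to contribute only if that share exceeds 1/7.7 = 0.1299; otherwise keeping the unit dominates.
The shares above 0.1299 belong to Player 1, Player 3, Player 6 and Player 8, contributing 16 each; the remaining 7 contribute 0. Total contributed: 64.
Player 9 keeps 16 and receives 7.7 × 64 × 2/49 = 20.11 from the shared-notes effort, for a payoff of 36.11.

36.11 hours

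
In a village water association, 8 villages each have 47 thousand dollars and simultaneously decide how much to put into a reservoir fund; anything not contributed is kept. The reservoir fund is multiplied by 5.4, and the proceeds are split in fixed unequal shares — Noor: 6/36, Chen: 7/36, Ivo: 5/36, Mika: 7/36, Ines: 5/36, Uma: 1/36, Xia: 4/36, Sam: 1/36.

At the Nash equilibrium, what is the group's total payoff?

789.60 thousand dollars

Player j's private return per contributed unit is 5.4 × (j's share). Contributing is weakly dominant for j when that share is at least 1/5.4 = 0.1852, and contributing 0 is dominant otherwise.
Chen and Mika clear that bar, contributing 47 each; the remaining 6 contribute 0. Total contributed: 94.
The reservoir fund pays out 5.4 × 94 = 507.60 in total (split across the unequal shares, but the aggregate is all that matters for the group sum).
The 6 free-riders keep 47 each, adding 282. Group total = 282 + 507.60 = 789.60.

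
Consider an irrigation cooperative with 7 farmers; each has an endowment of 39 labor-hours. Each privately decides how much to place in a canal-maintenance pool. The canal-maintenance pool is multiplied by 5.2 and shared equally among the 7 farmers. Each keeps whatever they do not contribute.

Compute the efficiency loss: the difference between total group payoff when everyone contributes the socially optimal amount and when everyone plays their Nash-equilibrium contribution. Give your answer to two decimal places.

1146.60 labor-hours

Each contributed unit returns 5.2/7 = 0.7429 to its contributor — below 1 — so contributing 0 is dominant for every player. At the Nash equilibrium everyone keeps their 39, and the group total is 7 × 39 = 273.
Each contributed unit returns 5.200 to the group as a whole (0.7429 to each of 7 players), which exceeds 1, so the social optimum is full contribution: group total = 5.200 × 273 = 1419.60.
Efficiency loss = 1419.60 − 273 = 1146.60.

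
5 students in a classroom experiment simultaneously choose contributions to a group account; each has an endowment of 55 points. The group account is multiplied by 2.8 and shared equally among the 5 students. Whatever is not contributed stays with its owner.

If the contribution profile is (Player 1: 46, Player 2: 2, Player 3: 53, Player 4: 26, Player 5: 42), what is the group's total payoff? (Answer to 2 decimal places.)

Total contributed: 46 + 2 + 53 + 26 + 42 = 169; total kept: 5 × 55 − 169 = 106.
The group account pays out 2.8 × 169 = 473.20 in aggregate.
Group total = 106 + 473.20 = 579.20.

579.20 points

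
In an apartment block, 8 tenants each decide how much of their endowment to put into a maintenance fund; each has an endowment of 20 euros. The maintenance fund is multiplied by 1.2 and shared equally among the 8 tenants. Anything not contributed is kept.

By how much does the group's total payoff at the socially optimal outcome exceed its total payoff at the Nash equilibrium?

32.00 euros

Each contributed unit returns 1.2/8 = 0.1500 to its contributor — below 1 — so contributing 0 is dominant for every player. At the Nash equilibrium everyone keeps their 20, and the group total is 8 × 20 = 160.
Each contributed unit returns 1.200 to the group as a whole (0.1500 to each of 8 players), which exceeds 1, so the social optimum is full contribution: group total = 1.200 × 160 = 192.00.
Efficiency loss = 192.00 − 160 = 32.00.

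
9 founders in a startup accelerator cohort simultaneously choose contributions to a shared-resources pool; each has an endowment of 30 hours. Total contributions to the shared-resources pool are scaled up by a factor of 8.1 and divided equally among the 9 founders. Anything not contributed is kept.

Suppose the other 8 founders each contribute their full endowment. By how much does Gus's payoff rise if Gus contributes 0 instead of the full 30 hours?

Switching from a contribution of 30 to 0 lets Gus keep an extra 30 hours, but lowers the shared-resources pool by 30, which costs Gus their own share of that drop: 8.1/9 × 30 = 27.00.
Net gain = 30 − 27.00 = 3.00. The private return per contributed unit (0.9000) is below 1, so free-riding is indeed the best response regardless of what the others do.

3.00 hours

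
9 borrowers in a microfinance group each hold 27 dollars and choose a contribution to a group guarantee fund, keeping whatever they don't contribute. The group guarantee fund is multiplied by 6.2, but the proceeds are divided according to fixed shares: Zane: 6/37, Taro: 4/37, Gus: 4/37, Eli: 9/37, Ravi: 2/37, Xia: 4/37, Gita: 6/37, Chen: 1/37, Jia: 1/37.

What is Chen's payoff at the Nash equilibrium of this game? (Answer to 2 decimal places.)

Player j's private return per contributed unit is 6.2 × (j's share). Contributing is weakly dominant for j when that share is at least 1/6.2 = 0.1613, and contributing 0 is dominant otherwise.
Zane, Eli and Gita are above the threshold, contributing 27 each; the remaining 6 contribute 0. Total contributed: 81.
Chen keeps 27 and receives 6.2 × 81 × 1/37 = 13.57 from the group guarantee fund, for a payoff of 40.57.

40.57 dollars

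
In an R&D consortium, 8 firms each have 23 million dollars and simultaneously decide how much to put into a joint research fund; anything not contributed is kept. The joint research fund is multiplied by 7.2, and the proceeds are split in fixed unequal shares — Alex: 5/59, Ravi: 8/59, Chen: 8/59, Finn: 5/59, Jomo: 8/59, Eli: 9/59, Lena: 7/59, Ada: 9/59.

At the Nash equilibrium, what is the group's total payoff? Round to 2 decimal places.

A player with share s gets back 7.2·s per unit contributed, so full contribution is dominant for anyone with s > 1/7.2 = 0.1389 and zero contribution is dominant for anyone below.
Eli and Ada clear that bar, contributing 23 each; the remaining 6 contribute 0. Total contributed: 46.
The joint research fund pays out 7.2 × 46 = 331.20 in total (split across the unequal shares, but the aggregate is all that matters for the group sum).
The 6 free-riders keep 23 each, adding 138. Group total = 138 + 331.20 = 469.20.

469.20 million dollars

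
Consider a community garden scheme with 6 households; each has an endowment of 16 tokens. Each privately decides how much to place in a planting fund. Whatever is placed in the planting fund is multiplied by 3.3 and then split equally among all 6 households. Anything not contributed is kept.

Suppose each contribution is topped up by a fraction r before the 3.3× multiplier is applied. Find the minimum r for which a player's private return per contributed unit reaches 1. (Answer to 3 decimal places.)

0.818

With matching at rate r, one contributed unit becomes (1 + r) in the planting fund and returns 3.3 × (1 + r) / 6 to the contributor.
Setting this equal to 1: 1 + r = 6/3.3 = 1.8182.
So the minimum matching rate is r = 1.8182 − 1 = 0.818.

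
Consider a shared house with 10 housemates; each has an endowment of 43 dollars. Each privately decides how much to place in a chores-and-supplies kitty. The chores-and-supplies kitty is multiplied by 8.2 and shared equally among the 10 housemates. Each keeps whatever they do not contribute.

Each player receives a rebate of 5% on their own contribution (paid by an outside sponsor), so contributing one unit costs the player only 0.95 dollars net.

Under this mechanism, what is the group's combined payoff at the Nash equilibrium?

430.00 dollars

With the mechanism, a contributed unit returns (8.2/10) / 0.95 = 0.8632 per unit of net cost — still below 1 — so contributing 0 remains dominant for every player.
At the Nash equilibrium no one contributes; group total payoff = 10 × 43 = 430.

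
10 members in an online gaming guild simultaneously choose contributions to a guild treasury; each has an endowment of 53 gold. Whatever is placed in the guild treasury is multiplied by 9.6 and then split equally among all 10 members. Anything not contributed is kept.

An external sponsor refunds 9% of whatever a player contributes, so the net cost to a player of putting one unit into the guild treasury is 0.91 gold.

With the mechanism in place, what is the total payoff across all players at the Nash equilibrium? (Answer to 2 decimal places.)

With the mechanism, a contributed unit returns (9.6/10) / 0.91 = 1.0549 per unit of net cost to the contributor — now above 1 — so contributing fully is weakly dominant for every player.
At the Nash equilibrium everyone contributes 53. Group total payoff = 10 × (53 × 0.09 + 9.6 × 53) = 5135.70.

5135.70 gold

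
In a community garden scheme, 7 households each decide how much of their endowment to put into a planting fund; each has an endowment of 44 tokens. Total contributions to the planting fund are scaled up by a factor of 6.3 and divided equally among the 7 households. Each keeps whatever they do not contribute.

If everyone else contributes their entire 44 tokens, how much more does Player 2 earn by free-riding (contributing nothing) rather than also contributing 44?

4.40 tokens

Switching from a contribution of 44 to 0 lets Player 2 keep an extra 44 tokens, but lowers the planting fund by 44, which costs Player 2 their own share of that drop: 6.3/7 × 44 = 39.60.
Net gain = 44 − 39.60 = 4.40. The private return per contributed unit (0.9000) is below 1, so free-riding is indeed the best response regardless of what the others do.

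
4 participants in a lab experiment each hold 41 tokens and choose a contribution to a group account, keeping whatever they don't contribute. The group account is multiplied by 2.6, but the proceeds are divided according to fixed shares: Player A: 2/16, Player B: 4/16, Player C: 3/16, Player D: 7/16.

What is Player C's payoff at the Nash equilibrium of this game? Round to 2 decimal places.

60.99 tokens

Player j's private return per contributed unit is 2.6 × (j's share). Contributing is weakly dominant for j when that share is at least 1/2.6 = 0.3846, and contributing 0 is dominant otherwise.
The only share above 0.3846 is Player D's 7/16, contributing 41; the remaining 3 contribute 0. Total contributed: 41.
Player C keeps 41 and receives 2.6 × 41 × 3/16 = 19.99 from the group account, for a payoff of 60.99.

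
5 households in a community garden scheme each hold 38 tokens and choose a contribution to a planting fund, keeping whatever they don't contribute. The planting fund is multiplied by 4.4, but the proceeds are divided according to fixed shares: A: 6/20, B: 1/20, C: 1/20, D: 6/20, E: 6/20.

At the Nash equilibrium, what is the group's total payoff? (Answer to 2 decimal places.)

For player j, contributing a unit is worthwhile iff 4.4 × (j's share) ≥ 1, i.e. iff j's share is at least 0.2273.
The shares above 0.2273 belong to A, D and E, contributing 38 each; the remaining 2 contribute 0. Total contributed: 114.
The planting fund pays out 4.4 × 114 = 501.60 in total (split across the unequal shares, but the aggregate is all that matters for the group sum).
The 2 free-riders keep 38 each, adding 76. Group total = 76 + 501.60 = 577.60.

577.60 tokens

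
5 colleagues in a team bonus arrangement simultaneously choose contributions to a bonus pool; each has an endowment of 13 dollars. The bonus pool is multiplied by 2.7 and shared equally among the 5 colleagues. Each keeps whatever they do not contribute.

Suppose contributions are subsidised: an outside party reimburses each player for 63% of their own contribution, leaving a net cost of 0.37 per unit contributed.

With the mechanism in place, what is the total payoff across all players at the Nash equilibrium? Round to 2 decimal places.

With the mechanism, a contributed unit returns (2.7/5) / 0.37 = 1.4595 per unit of net cost to the contributor — now above 1 — so contributing fully is weakly dominant for every player.
So the Nash equilibrium is full contribution by all 5; the group earns 5 × (13 × 0.63 + 2.7 × 13) = 216.45.

216.45 dollars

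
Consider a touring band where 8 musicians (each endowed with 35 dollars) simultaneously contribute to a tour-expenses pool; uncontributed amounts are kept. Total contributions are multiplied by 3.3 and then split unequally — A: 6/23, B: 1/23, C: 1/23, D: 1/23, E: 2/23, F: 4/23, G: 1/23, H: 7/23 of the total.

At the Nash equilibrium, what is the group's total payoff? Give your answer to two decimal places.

Player j's private return per contributed unit is 3.3 × (j's share). Contributing is weakly dominant for j when that share is at least 1/3.3 = 0.3030, and contributing 0 is dominant otherwise.
Only H (7/23) clears that bar, contributing 35; the remaining 7 contribute 0. Total contributed: 35.
The tour-expenses pool pays out 3.3 × 35 = 115.50 in total (split across the unequal shares, but the aggregate is all that matters for the group sum).
The 7 free-riders keep 35 each, adding 245. Group total = 245 + 115.50 = 360.50.

360.50 dollars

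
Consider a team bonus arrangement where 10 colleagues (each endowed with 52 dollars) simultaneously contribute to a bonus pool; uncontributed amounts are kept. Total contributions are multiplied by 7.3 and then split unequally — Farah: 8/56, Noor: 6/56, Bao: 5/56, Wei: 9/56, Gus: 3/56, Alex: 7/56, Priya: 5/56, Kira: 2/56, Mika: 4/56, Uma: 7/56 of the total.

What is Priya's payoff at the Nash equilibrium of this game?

For player j, contributing a unit is worthwhile iff 7.3 × (j's share) ≥ 1, i.e. iff j's share is at least 0.1370.
Farah and Wei are above the threshold, contributing 52 each; the remaining 8 contribute 0. Total contributed: 104.
Priya keeps 52 and receives 7.3 × 104 × 5/56 = 67.79 from the bonus pool, for a payoff of 119.79.

119.79 dollars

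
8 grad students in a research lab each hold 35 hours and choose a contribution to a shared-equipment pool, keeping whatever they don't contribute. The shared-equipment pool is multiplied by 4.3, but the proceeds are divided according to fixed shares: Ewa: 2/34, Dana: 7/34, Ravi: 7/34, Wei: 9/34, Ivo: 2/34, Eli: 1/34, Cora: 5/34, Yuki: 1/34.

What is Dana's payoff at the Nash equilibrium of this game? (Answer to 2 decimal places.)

65.99 hours

For player j, contributing a unit is worthwhile iff 4.3 × (j's share) ≥ 1, i.e. iff j's share is at least 0.2326.
Wei alone (share 9/34) is above the threshold, contributing 35; the remaining 7 contribute 0. Total contributed: 35.
Dana keeps 35 and receives 4.3 × 35 × 7/34 = 30.99 from the shared-equipment pool, for a payoff of 65.99.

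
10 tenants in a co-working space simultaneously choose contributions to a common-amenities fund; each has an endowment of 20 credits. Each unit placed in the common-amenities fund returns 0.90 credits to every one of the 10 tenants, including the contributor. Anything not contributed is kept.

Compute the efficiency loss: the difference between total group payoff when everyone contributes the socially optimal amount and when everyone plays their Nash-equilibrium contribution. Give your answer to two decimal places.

The private return per contributed unit is 0.90 < 1, so contributing 0 is dominant for every player. At the Nash equilibrium everyone keeps their 20, and the group total is 10 × 20 = 200.
Each contributed unit returns 9.000 to the group as a whole (0.90 to each of 10 players), which exceeds 1, so the social optimum is full contribution: group total = 9.000 × 200 = 1800.00.
Efficiency loss = 1800.00 − 200 = 1600.00.

1600.00 credits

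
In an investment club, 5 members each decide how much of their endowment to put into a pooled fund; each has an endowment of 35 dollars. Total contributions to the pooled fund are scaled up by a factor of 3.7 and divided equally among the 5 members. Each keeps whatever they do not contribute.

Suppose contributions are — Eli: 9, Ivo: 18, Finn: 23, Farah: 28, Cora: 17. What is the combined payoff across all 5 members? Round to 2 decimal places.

431.50 dollars

Total contributed: 9 + 18 + 23 + 28 + 17 = 95; total kept: 5 × 35 − 95 = 80.
The pooled fund pays out 3.7 × 95 = 351.50 in aggregate.
Group total = 80 + 351.50 = 431.50.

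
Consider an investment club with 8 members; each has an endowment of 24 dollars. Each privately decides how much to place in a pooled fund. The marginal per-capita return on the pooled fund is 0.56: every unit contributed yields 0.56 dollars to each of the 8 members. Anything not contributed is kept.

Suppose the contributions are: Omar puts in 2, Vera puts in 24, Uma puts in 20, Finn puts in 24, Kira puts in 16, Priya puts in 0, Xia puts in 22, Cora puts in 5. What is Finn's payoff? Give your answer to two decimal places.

Total contributed: 2 + 24 + 20 + 24 + 16 + 0 + 22 + 5 = 113.
Each receives 0.56 × 113 = 63.28 from the pooled fund.
Finn keeps 24 − 24 = 0, so Finn's payoff is 0 + 63.28 = 63.28.

63.28 dollars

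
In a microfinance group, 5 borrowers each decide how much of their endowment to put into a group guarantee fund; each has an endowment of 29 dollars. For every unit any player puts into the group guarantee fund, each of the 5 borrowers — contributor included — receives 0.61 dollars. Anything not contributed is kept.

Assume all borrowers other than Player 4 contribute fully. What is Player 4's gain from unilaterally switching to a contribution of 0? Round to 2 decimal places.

Switching from a contribution of 29 to 0 lets Player 4 keep an extra 29 dollars, but lowers the group guarantee fund by 29, which costs Player 4 their own share of that drop: 0.61 × 29 = 17.69.
Net gain = 29 − 17.69 = 11.31. The private return per contributed unit (0.61) is below 1, so free-riding is indeed the best response regardless of what the others do.

11.31 dollars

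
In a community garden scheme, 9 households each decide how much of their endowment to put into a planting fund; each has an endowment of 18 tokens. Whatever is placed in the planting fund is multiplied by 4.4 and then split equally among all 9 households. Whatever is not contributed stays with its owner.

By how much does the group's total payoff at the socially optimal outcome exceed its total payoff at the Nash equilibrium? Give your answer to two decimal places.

Each contributed unit returns 4.4/9 = 0.4889 to its contributor — below 1 — so contributing 0 is dominant for every player. At the Nash equilibrium everyone keeps their 18, and the group total is 9 × 18 = 162.
Each contributed unit returns 4.400 to the group as a whole (0.4889 to each of 9 players), which exceeds 1, so the social optimum is full contribution: group total = 4.400 × 162 = 712.80.
Efficiency loss = 712.80 − 162 = 550.80.

550.80 tokens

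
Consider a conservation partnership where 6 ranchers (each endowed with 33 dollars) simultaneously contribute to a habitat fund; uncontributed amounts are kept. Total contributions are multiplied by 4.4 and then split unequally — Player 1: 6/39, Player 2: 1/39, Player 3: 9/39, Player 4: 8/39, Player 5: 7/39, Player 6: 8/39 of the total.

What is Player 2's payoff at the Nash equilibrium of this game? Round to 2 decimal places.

Each unit j contributes comes back to j as 4.4 × (j's share), so j prefers to contribute only if that share exceeds 1/4.4 = 0.2273; otherwise keeping the unit dominates.
The only share above 0.2273 is Player 3's 9/39, contributing 33; the remaining 5 contribute 0. Total contributed: 33.
Player 2 keeps 33 and receives 4.4 × 33 × 1/39 = 3.72 from the habitat fund, for a payoff of 36.72.

36.72 dollars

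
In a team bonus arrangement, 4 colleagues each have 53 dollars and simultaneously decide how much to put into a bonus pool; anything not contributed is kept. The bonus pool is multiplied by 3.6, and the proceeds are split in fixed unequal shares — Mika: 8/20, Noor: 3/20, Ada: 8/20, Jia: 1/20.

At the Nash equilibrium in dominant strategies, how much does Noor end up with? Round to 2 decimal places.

110.24 dollars

For player j, contributing a unit is worthwhile iff 3.6 × (j's share) ≥ 1, i.e. iff j's share is at least 0.2778.
The shares above 0.2778 belong to Mika and Ada, contributing 53 each; the remaining 2 contribute 0. Total contributed: 106.
Noor keeps 53 and receives 3.6 × 106 × 3/20 = 57.24 from the bonus pool, for a payoff of 110.24.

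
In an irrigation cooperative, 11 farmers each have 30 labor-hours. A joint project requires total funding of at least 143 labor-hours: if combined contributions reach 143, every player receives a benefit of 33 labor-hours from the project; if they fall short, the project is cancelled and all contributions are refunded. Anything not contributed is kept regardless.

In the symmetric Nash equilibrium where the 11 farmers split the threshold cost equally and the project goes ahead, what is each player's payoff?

Equal share of the threshold: 143/11 = 13.
At this profile no one gains by cutting their contribution: any cut drops the total below 143, the project is cancelled, contributions are refunded, and the deviator ends with 30, which is less than 30 − 13 + 33 = 50. Contributing more than 13 just wastes the excess. So contributing exactly 13 is a best response.
Each player's payoff: 30 − 13 + 33 = 50.

50 labor-hours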